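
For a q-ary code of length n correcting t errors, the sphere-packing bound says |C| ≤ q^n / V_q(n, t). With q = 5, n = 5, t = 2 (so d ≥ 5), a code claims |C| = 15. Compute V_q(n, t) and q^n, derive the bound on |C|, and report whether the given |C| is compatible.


V_q(n, t) = 181, q^n = 3125, Hamming bound = 17, |C| = 15 ≤ bound (satisfied).

Step 1: Compute V_q(n, t) = Σ_{j=0}^2 C(n, j) (q−1)^j.
  j = 0: C(5,0)·(4)^0 = 1·1 = 1.
  j = 1: C(5,1)·(4)^1 = 5·4 = 20.
  j = 2: C(5,2)·(4)^2 = 10·16 = 160.
  V_q(n, t) = 1 + 20 + 160 = 181.
Step 2: q^n = 5^5 = 3125.
Step 3: Hamming bound ⌊q^n / V_q(n,t)⌋ = ⌊3125/181⌋ = 17.
Step 4: Compare |C| = 15 to 17: satisfied.
The claimed |C| lies below the Hamming bound.


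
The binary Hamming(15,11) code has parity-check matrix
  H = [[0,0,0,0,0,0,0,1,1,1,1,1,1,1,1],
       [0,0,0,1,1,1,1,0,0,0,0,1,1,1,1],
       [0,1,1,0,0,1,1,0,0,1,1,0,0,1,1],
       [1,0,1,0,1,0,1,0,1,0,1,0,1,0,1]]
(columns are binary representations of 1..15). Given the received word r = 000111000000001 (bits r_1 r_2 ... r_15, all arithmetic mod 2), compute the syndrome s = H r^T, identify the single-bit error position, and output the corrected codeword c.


s = (1, 0, 0, 0)^T, error position = 8, corrected codeword c = 000111010000001

Compute s = H r^T mod 2 one row at a time:
  s_1 = 0 + 0 + 0 + 0 + 0 + 0 + 0 + 1 = 1 ≡ 1 (mod 2).
  s_2 = 1 + 1 + 1 + 0 + 0 + 0 + 0 + 1 = 4 ≡ 0 (mod 2).
  s_3 = 0 + 0 + 1 + 0 + 0 + 0 + 0 + 1 = 2 ≡ 0 (mod 2).
  s_4 = 0 + 0 + 1 + 0 + 0 + 0 + 0 + 1 = 2 ≡ 0 (mod 2).
s = (1, 0, 0, 0)^T — this equals column 8 of H (binary 1000), so error is at position 8.
Correct: flip bit 8 of r = 000111000000001 to get c = 000111010000001.


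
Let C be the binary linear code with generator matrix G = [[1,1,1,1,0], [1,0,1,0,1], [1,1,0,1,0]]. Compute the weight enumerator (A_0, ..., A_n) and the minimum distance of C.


Weight distribution: A_0 = 1, A_1 = 1, A_2 = 1, A_3 = 3, A_4 = 2. Minimum distance d = 1.

Enumerate all 2^3 = 8 messages m ∈ F_2^3.
For each, compute codeword c = mG in F_2^5, then tally its weight.
  m = 000 → c = 00000, weight = 0.
  m = 100 → c = 11110, weight = 4.
  m = 010 → c = 10101, weight = 3.
  m = 110 → c = 01011, weight = 3.
  m = 001 → c = 11010, weight = 3.
  m = 101 → c = 00100, weight = 1.
  m = 011 → c = 01111, weight = 4.
  m = 111 → c = 10001, weight = 2.
Tally weights:
  weight 0: 1 codewords.
  weight 1: 1 codewords.
  weight 2: 1 codewords.
  weight 3: 3 codewords.
  weight 4: 2 codewords.
Minimum distance d = smallest w > 0 with A_w > 0 = 1.
Sanity: Σ A_w = 8 = 2^3 = 8 ✓.


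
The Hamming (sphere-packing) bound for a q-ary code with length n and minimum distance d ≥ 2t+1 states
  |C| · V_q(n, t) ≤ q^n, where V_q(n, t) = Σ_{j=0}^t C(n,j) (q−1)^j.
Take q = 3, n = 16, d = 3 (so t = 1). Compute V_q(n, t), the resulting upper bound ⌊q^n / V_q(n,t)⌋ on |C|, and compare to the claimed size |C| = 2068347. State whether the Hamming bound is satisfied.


V_q(n, t) = 33, q^n = 43046721, Hamming bound = 1304446, |C| = 2068347 > bound (violated).

Step 1: Compute V_q(n, t) = Σ_{j=0}^1 C(n, j) (q−1)^j.
  j = 0: C(16,0)·(2)^0 = 1·1 = 1.
  j = 1: C(16,1)·(2)^1 = 16·2 = 32.
  V_q(n, t) = 1 + 32 = 33.
Step 2: q^n = 3^16 = 43046721.
Step 3: Hamming bound ⌊q^n / V_q(n,t)⌋ = ⌊43046721/33⌋ = 1304446.
Step 4: Compare |C| = 2068347 to 1304446: violated.
The claimed |C| lies above the Hamming bound, so no 3-ary code of length 16 with d ≥ 3 can have 2068347 codewords.


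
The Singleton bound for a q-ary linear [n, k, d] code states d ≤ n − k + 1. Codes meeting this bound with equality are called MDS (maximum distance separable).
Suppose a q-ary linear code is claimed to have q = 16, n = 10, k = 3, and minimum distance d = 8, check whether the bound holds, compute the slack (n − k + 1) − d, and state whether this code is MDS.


Singleton RHS = n − k + 1 = 8, slack = 0, bound satisfied, MDS.

Singleton bound: d ≤ n − k + 1.
Here n = 10, k = 3, so n − k + 1 = 8.
Given d = 8, check d ≤ 8: YES.
Slack = (n − k + 1) − d = 0.
The code is MDS (slack = 0).
Description: the claimed parameters are [10, 3, 8]_16; such a code would be MDS (meets Singleton bound).


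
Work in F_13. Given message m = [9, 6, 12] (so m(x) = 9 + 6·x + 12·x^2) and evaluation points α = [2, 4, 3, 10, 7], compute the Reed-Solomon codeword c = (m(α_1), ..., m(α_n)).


c = [4, 4, 5, 8, 2]

Message polynomial: m(x) = 9 + 6·x + 12·x^2 (mod 13).
For each evaluation point α_i, compute m(α_i) mod 13:
  α_1 = 2: Horner steps 12 → 4 → 4, so m(2) = 4.
  α_2 = 4: Horner steps 12 → 2 → 4, so m(4) = 4.
  α_3 = 3: Horner steps 12 → 3 → 5, so m(3) = 5.
  α_4 = 10: Horner steps 12 → 9 → 8, so m(10) = 8.
  α_5 = 7: Horner steps 12 → 12 → 2, so m(7) = 2.
Codeword c = [4, 4, 5, 8, 2] ∈ F_13^5.


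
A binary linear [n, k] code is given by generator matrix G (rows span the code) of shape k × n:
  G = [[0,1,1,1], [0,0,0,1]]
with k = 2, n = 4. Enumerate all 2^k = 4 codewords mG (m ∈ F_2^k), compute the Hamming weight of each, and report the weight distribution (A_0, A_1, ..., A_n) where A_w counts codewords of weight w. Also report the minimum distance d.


Weight distribution: A_0 = 1, A_1 = 1, A_2 = 1, A_3 = 1. Minimum distance d = 1.

Enumerate all 2^2 = 4 messages m ∈ F_2^2.
For each, compute codeword c = mG in F_2^4, then tally its weight.
  m = 00 → c = 0000, weight = 0.
  m = 10 → c = 0111, weight = 3.
  m = 01 → c = 0001, weight = 1.
  m = 11 → c = 0110, weight = 2.
Tally weights:
  weight 0: 1 codewords.
  weight 1: 1 codewords.
  weight 2: 1 codewords.
  weight 3: 1 codewords.
Minimum distance d = smallest w > 0 with A_w > 0 = 1.
Sanity: Σ A_w = 4 = 2^2 = 4 ✓.


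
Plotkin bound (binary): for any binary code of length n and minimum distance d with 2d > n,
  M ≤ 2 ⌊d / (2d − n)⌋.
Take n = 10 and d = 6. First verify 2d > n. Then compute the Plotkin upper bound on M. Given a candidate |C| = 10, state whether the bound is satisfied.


Plotkin bound M ≤ 6; given |C| = 10 > bound (violated).

Check applicability: 2d = 12, n = 10.
2d − n = 2 > 0, so Plotkin applies.
Compute d/(2d−n) = 6/2 ≈ 3.0000.
⌊d/(2d−n)⌋ = 3.
Plotkin bound: M ≤ 2·3 = 6.
Given |C| = 10, check: VIOLATED.
This |C| is above the Plotkin bound, so no binary code with n = 10, d = 6 and 10 codewords exists.


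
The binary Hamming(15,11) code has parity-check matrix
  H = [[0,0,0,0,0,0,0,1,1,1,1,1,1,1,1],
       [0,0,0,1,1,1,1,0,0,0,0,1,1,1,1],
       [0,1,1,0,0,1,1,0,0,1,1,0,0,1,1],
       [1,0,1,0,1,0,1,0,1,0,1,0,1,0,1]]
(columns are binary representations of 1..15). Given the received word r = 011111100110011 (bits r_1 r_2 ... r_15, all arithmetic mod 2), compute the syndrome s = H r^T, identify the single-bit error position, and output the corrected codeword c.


s = (0, 0, 0, 1)^T, error position = 1, corrected codeword c = 111111100110011

Compute s = H r^T mod 2 one row at a time:
  s_1 = 0 + 0 + 1 + 1 + 0 + 0 + 1 + 1 = 4 ≡ 0 (mod 2).
  s_2 = 1 + 1 + 1 + 1 + 0 + 0 + 1 + 1 = 6 ≡ 0 (mod 2).
  s_3 = 1 + 1 + 1 + 1 + 1 + 1 + 1 + 1 = 8 ≡ 0 (mod 2).
  s_4 = 0 + 1 + 1 + 1 + 0 + 1 + 0 + 1 = 5 ≡ 1 (mod 2).
s = (0, 0, 0, 1)^T — this equals column 1 of H (binary 0001), so error is at position 1.
Correct: flip bit 1 of r = 011111100110011 to get c = 111111100110011.


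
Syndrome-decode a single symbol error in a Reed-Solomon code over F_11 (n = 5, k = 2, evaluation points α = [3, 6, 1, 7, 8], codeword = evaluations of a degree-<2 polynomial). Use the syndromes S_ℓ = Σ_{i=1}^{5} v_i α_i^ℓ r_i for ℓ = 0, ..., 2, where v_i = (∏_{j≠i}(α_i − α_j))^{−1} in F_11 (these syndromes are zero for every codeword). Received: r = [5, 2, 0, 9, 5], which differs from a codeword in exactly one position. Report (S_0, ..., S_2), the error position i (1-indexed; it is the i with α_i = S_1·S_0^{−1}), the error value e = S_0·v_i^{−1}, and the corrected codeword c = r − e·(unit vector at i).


S = (2, 6, 7), error at position 1, error magnitude e = 2, c = [3, 2, 0, 9, 5].

Step 1: column multipliers v_i = (∏_{j≠i}(α_i − α_j))^{−1} mod 11.
  i = 1 (α = 3): (3−6)(3−1)(3−7)(3−8) = (−3)·2·(−4)·(−5) = −120 ≡ 1, so v_1 = 1^{−1} = 1 (mod 11).
  i = 2 (α = 6): (6−3)(6−1)(6−7)(6−8) = 3·5·(−1)·(−2) = 30 ≡ 8, so v_2 = 8^{−1} = 7 (mod 11).
  i = 3 (α = 1): (1−3)(1−6)(1−7)(1−8) = (−2)·(−5)·(−6)·(−7) = 420 ≡ 2, so v_3 = 2^{−1} = 6 (mod 11).
  i = 4 (α = 7): (7−3)(7−6)(7−1)(7−8) = 4·1·6·(−1) = −24 ≡ 9, so v_4 = 9^{−1} = 5 (mod 11).
  i = 5 (α = 8): (8−3)(8−6)(8−1)(8−7) = 5·2·7·1 = 70 ≡ 4, so v_5 = 4^{−1} = 3 (mod 11).
  v = [1, 7, 6, 5, 3].
Step 2: syndromes of r = [5, 2, 0, 9, 5] (all sums mod 11).
  S_0 = Σ v_i r_i = 1·5 + 7·2 + 6·0 + 5·9 + 3·5 = 79 ≡ 2.
  S_1 = Σ v_i α_i r_i = 1·3·5 + 7·6·2 + 6·1·0 + 5·7·9 + 3·8·5 = 534 ≡ 6.
  α_i^2 mod 11 = [9, 3, 1, 5, 9].
  S_2 = Σ v_i α_i^2 r_i = 1·9·5 + 7·3·2 + 6·1·0 + 5·5·9 + 3·9·5 = 447 ≡ 7.
  S = (2, 6, 7) ≠ 0, so r is not a codeword (an error is present).
Step 3: locate the error. For a single error e at position i, S_ℓ = v_i·e·α_i^ℓ, so α_err = S_1/S_0.
  S_0^{−1} = 2^{−1} = 6 (mod 11), so α_err = 6·6 = 36 ≡ 3 = α_1. Error position i = 1.
  Consistency check: S_2/S_1 = 7·2 = 14 ≡ 3 = α_err ✓ (single-error assumption holds).
Step 4: error magnitude e = S_0/v_1 = S_0·∏_{j≠1}(α_1 − α_j) = 2·1 = 2 ≡ 2 (mod 11).
Step 5: correct position 1: c_1 = r_1 − e = 5 − 2 ≡ 3 (mod 11). Hence c = [3, 2, 0, 9, 5].
  Check: interpolating c through the α_i gives m(x) = 4 + 7·x (degree < 2) with m(α_i) = c_i for every i, so c is indeed a codeword.


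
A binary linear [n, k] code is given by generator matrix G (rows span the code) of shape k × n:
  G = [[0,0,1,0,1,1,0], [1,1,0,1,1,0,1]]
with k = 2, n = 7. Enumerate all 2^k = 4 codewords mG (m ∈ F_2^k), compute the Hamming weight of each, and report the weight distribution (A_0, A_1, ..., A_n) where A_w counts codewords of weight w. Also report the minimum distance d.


Weight distribution: A_0 = 1, A_3 = 1, A_5 = 1, A_6 = 1. Minimum distance d = 3.

Enumerate all 2^2 = 4 messages m ∈ F_2^2.
For each, compute codeword c = mG in F_2^7, then tally its weight.
  m = 00 → c = 0000000, weight = 0.
  m = 10 → c = 0010110, weight = 3.
  m = 01 → c = 1101101, weight = 5.
  m = 11 → c = 1111011, weight = 6.
Tally weights:
  weight 0: 1 codewords.
  weight 3: 1 codewords.
  weight 5: 1 codewords.
  weight 6: 1 codewords.
Minimum distance d = smallest w > 0 with A_w > 0 = 3.
Sanity: Σ A_w = 4 = 2^2 = 4 ✓.


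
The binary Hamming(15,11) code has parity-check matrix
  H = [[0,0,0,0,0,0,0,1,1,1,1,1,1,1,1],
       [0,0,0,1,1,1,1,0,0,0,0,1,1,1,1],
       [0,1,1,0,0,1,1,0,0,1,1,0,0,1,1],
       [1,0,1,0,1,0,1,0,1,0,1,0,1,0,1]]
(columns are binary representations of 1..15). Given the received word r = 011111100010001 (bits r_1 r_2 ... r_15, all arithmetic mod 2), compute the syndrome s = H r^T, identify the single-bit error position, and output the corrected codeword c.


s = (0, 1, 0, 1)^T, error position = 5, corrected codeword c = 011101100010001

Compute s = H r^T mod 2 one row at a time:
  s_1 = 0 + 0 + 0 + 1 + 0 + 0 + 0 + 1 = 2 ≡ 0 (mod 2).
  s_2 = 1 + 1 + 1 + 1 + 0 + 0 + 0 + 1 = 5 ≡ 1 (mod 2).
  s_3 = 1 + 1 + 1 + 1 + 0 + 1 + 0 + 1 = 6 ≡ 0 (mod 2).
  s_4 = 0 + 1 + 1 + 1 + 0 + 1 + 0 + 1 = 5 ≡ 1 (mod 2).
s = (0, 1, 0, 1)^T — this equals column 5 of H (binary 0101), so error is at position 5.
Correct: flip bit 5 of r = 011111100010001 to get c = 011101100010001.


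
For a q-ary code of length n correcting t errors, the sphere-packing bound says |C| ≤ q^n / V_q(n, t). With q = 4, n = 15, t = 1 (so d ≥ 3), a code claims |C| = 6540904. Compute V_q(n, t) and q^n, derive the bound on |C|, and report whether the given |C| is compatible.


V_q(n, t) = 46, q^n = 1073741824, Hamming bound = 23342213, |C| = 6540904 ≤ bound (satisfied).

Step 1: Compute V_q(n, t) = Σ_{j=0}^1 C(n, j) (q−1)^j.
  j = 0: C(15,0)·(3)^0 = 1·1 = 1.
  j = 1: C(15,1)·(3)^1 = 15·3 = 45.
  V_q(n, t) = 1 + 45 = 46.
Step 2: q^n = 4^15 = 1073741824.
Step 3: Hamming bound ⌊q^n / V_q(n,t)⌋ = ⌊1073741824/46⌋ = 23342213.
Step 4: Compare |C| = 6540904 to 23342213: satisfied.
The claimed |C| lies below the Hamming bound.


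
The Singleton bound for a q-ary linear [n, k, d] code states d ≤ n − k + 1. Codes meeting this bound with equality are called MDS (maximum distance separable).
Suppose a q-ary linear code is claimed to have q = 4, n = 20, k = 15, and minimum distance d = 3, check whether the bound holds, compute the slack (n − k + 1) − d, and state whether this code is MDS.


Singleton RHS = n − k + 1 = 6, slack = 3, bound satisfied, not MDS.

Singleton bound: d ≤ n − k + 1.
Here n = 20, k = 15, so n − k + 1 = 6.
Given d = 3, check d ≤ 6: YES.
Slack = (n − k + 1) − d = 3.
The code is NOT MDS (slack = 3 > 0).
Description: the claimed parameters are [20, 15, 3]_4; such a code would be non-MDS.


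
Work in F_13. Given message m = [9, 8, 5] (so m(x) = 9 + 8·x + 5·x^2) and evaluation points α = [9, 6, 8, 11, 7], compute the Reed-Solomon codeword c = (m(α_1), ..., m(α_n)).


c = [5, 3, 3, 0, 11]

Message polynomial: m(x) = 9 + 8·x + 5·x^2 (mod 13).
For each evaluation point α_i, compute m(α_i) mod 13:
  α_1 = 9: Horner steps 5 → 1 → 5, so m(9) = 5.
  α_2 = 6: Horner steps 5 → 12 → 3, so m(6) = 3.
  α_3 = 8: Horner steps 5 → 9 → 3, so m(8) = 3.
  α_4 = 11: Horner steps 5 → 11 → 0, so m(11) = 0.
  α_5 = 7: Horner steps 5 → 4 → 11, so m(7) = 11.
Codeword c = [5, 3, 3, 0, 11] ∈ F_13^5.


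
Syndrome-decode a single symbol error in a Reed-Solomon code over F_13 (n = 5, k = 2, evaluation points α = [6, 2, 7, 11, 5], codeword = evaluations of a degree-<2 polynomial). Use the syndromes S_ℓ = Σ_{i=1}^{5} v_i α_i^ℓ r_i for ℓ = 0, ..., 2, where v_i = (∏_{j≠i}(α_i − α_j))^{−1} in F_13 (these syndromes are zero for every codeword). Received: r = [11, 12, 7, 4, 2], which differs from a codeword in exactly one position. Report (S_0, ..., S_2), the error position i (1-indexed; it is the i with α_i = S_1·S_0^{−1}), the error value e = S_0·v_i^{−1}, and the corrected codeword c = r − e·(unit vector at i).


S = (9, 5, 10), error at position 2, error magnitude e = 11, c = [11, 1, 7, 4, 2].

Step 1: column multipliers v_i = (∏_{j≠i}(α_i − α_j))^{−1} mod 13.
  i = 1 (α = 6): (6−2)(6−7)(6−11)(6−5) = 4·(−1)·(−5)·1 = 20 ≡ 7, so v_1 = 7^{−1} = 2 (mod 13).
  i = 2 (α = 2): (2−6)(2−7)(2−11)(2−5) = (−4)·(−5)·(−9)·(−3) = 540 ≡ 7, so v_2 = 7^{−1} = 2 (mod 13).
  i = 3 (α = 7): (7−6)(7−2)(7−11)(7−5) = 1·5·(−4)·2 = −40 ≡ 12, so v_3 = 12^{−1} = 12 (mod 13).
  i = 4 (α = 11): (11−6)(11−2)(11−7)(11−5) = 5·9·4·6 = 1080 ≡ 1, so v_4 = 1^{−1} = 1 (mod 13).
  i = 5 (α = 5): (5−6)(5−2)(5−7)(5−11) = (−1)·3·(−2)·(−6) = −36 ≡ 3, so v_5 = 3^{−1} = 9 (mod 13).
  v = [2, 2, 12, 1, 9].
Step 2: syndromes of r = [11, 12, 7, 4, 2] (all sums mod 13).
  S_0 = Σ v_i r_i = 2·11 + 2·12 + 12·7 + 1·4 + 9·2 = 152 ≡ 9.
  S_1 = Σ v_i α_i r_i = 2·6·11 + 2·2·12 + 12·7·7 + 1·11·4 + 9·5·2 = 902 ≡ 5.
  α_i^2 mod 13 = [10, 4, 10, 4, 12].
  S_2 = Σ v_i α_i^2 r_i = 2·10·11 + 2·4·12 + 12·10·7 + 1·4·4 + 9·12·2 = 1388 ≡ 10.
  S = (9, 5, 10) ≠ 0, so r is not a codeword (an error is present).
Step 3: locate the error. For a single error e at position i, S_ℓ = v_i·e·α_i^ℓ, so α_err = S_1/S_0.
  S_0^{−1} = 9^{−1} = 3 (mod 13), so α_err = 5·3 = 15 ≡ 2 = α_2. Error position i = 2.
  Consistency check: S_2/S_1 = 10·8 = 80 ≡ 2 = α_err ✓ (single-error assumption holds).
Step 4: error magnitude e = S_0/v_2 = S_0·∏_{j≠2}(α_2 − α_j) = 9·7 = 63 ≡ 11 (mod 13).
Step 5: correct position 2: c_2 = r_2 − e = 12 − 11 ≡ 1 (mod 13). Hence c = [11, 1, 7, 4, 2].
  Check: interpolating c through the α_i gives m(x) = 9 + 9·x (degree < 2) with m(α_i) = c_i for every i, so c is indeed a codeword.


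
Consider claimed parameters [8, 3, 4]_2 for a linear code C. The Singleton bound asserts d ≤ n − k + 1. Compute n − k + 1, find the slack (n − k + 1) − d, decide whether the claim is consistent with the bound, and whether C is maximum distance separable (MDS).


Singleton RHS = n − k + 1 = 6, slack = 2, bound satisfied, not MDS.

Singleton bound: d ≤ n − k + 1.
Here n = 8, k = 3, so n − k + 1 = 6.
Given d = 4, check d ≤ 6: YES.
Slack = (n − k + 1) − d = 2.
The code is NOT MDS (slack = 2 > 0).
Description: the claimed parameters are [8, 3, 4]_2; such a code would be non-MDS.


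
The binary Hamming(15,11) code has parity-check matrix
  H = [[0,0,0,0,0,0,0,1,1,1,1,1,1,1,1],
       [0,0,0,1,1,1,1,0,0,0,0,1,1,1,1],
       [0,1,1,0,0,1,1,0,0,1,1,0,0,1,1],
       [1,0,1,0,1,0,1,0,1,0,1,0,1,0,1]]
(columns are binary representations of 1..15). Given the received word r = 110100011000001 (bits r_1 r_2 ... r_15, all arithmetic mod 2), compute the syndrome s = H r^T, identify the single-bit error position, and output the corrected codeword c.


s = (1, 0, 0, 1)^T, error position = 9, corrected codeword c = 110100010000001

Compute s = H r^T mod 2 one row at a time:
  s_1 = 1 + 1 + 0 + 0 + 0 + 0 + 0 + 1 = 3 ≡ 1 (mod 2).
  s_2 = 1 + 0 + 0 + 0 + 0 + 0 + 0 + 1 = 2 ≡ 0 (mod 2).
  s_3 = 1 + 0 + 0 + 0 + 0 + 0 + 0 + 1 = 2 ≡ 0 (mod 2).
  s_4 = 1 + 0 + 0 + 0 + 1 + 0 + 0 + 1 = 3 ≡ 1 (mod 2).
s = (1, 0, 0, 1)^T — this equals column 9 of H (binary 1001), so error is at position 9.
Correct: flip bit 9 of r = 110100011000001 to get c = 110100010000001.


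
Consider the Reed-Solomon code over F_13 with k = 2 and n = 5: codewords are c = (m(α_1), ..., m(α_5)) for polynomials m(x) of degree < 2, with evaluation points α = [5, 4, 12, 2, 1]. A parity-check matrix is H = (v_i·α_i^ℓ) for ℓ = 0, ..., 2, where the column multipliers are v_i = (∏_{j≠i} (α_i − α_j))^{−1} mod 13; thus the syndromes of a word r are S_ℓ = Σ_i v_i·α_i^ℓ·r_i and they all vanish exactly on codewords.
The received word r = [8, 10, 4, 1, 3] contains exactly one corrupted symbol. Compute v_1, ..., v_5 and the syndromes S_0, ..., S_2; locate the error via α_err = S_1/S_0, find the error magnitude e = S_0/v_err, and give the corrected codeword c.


S = (8, 5, 8), error at position 3, error magnitude e = 10, c = [8, 10, 7, 1, 3].

Step 1: column multipliers v_i = (∏_{j≠i}(α_i − α_j))^{−1} mod 13.
  i = 1 (α = 5): (5−4)(5−12)(5−2)(5−1) = 1·(−7)·3·4 = −84 ≡ 7, so v_1 = 7^{−1} = 2 (mod 13).
  i = 2 (α = 4): (4−5)(4−12)(4−2)(4−1) = (−1)·(−8)·2·3 = 48 ≡ 9, so v_2 = 9^{−1} = 3 (mod 13).
  i = 3 (α = 12): (12−5)(12−4)(12−2)(12−1) = 7·8·10·11 = 6160 ≡ 11, so v_3 = 11^{−1} = 6 (mod 13).
  i = 4 (α = 2): (2−5)(2−4)(2−12)(2−1) = (−3)·(−2)·(−10)·1 = −60 ≡ 5, so v_4 = 5^{−1} = 8 (mod 13).
  i = 5 (α = 1): (1−5)(1−4)(1−12)(1−2) = (−4)·(−3)·(−11)·(−1) = 132 ≡ 2, so v_5 = 2^{−1} = 7 (mod 13).
  v = [2, 3, 6, 8, 7].
Step 2: syndromes of r = [8, 10, 4, 1, 3] (all sums mod 13).
  S_0 = Σ v_i r_i = 2·8 + 3·10 + 6·4 + 8·1 + 7·3 = 99 ≡ 8.
  S_1 = Σ v_i α_i r_i = 2·5·8 + 3·4·10 + 6·12·4 + 8·2·1 + 7·1·3 = 525 ≡ 5.
  α_i^2 mod 13 = [12, 3, 1, 4, 1].
  S_2 = Σ v_i α_i^2 r_i = 2·12·8 + 3·3·10 + 6·1·4 + 8·4·1 + 7·1·3 = 359 ≡ 8.
  S = (8, 5, 8) ≠ 0, so r is not a codeword (an error is present).
Step 3: locate the error. For a single error e at position i, S_ℓ = v_i·e·α_i^ℓ, so α_err = S_1/S_0.
  S_0^{−1} = 8^{−1} = 5 (mod 13), so α_err = 5·5 = 25 ≡ 12 = α_3. Error position i = 3.
  Consistency check: S_2/S_1 = 8·8 = 64 ≡ 12 = α_err ✓ (single-error assumption holds).
Step 4: error magnitude e = S_0/v_3 = S_0·∏_{j≠3}(α_3 − α_j) = 8·11 = 88 ≡ 10 (mod 13).
Step 5: correct position 3: c_3 = r_3 − e = 4 − 10 ≡ 7 (mod 13). Hence c = [8, 10, 7, 1, 3].
  Check: interpolating c through the α_i gives m(x) = 5 + 11·x (degree < 2) with m(α_i) = c_i for every i, so c is indeed a codeword.


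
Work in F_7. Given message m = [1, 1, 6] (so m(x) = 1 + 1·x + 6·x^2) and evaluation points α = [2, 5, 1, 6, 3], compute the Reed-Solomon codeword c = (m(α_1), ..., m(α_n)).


c = [6, 2, 1, 6, 2]

Message polynomial: m(x) = 1 + 1·x + 6·x^2 (mod 7).
For each evaluation point α_i, compute m(α_i) mod 7:
  α_1 = 2: Horner steps 6 → 6 → 6, so m(2) = 6.
  α_2 = 5: Horner steps 6 → 3 → 2, so m(5) = 2.
  α_3 = 1: Horner steps 6 → 0 → 1, so m(1) = 1.
  α_4 = 6: Horner steps 6 → 2 → 6, so m(6) = 6.
  α_5 = 3: Horner steps 6 → 5 → 2, so m(3) = 2.
Codeword c = [6, 2, 1, 6, 2] ∈ F_7^5.


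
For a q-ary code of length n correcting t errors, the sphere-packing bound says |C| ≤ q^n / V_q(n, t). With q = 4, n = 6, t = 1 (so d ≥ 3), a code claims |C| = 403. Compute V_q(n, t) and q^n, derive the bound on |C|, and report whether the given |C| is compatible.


V_q(n, t) = 19, q^n = 4096, Hamming bound = 215, |C| = 403 > bound (violated).

Step 1: Compute V_q(n, t) = Σ_{j=0}^1 C(n, j) (q−1)^j.
  j = 0: C(6,0)·(3)^0 = 1·1 = 1.
  j = 1: C(6,1)·(3)^1 = 6·3 = 18.
  V_q(n, t) = 1 + 18 = 19.
Step 2: q^n = 4^6 = 4096.
Step 3: Hamming bound ⌊q^n / V_q(n,t)⌋ = ⌊4096/19⌋ = 215.
Step 4: Compare |C| = 403 to 215: violated.
The claimed |C| lies above the Hamming bound, so no 4-ary code of length 6 with d ≥ 3 can have 403 codewords.


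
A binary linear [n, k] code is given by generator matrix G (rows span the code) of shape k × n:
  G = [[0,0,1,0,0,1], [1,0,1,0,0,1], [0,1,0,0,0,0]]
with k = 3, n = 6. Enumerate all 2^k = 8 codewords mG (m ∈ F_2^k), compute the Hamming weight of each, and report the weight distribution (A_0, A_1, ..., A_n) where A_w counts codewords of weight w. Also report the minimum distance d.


Weight distribution: A_0 = 1, A_1 = 2, A_2 = 2, A_3 = 2, A_4 = 1. Minimum distance d = 1.

Enumerate all 2^3 = 8 messages m ∈ F_2^3.
For each, compute codeword c = mG in F_2^6, then tally its weight.
  m = 000 → c = 000000, weight = 0.
  m = 100 → c = 001001, weight = 2.
  m = 010 → c = 101001, weight = 3.
  m = 110 → c = 100000, weight = 1.
  m = 001 → c = 010000, weight = 1.
  m = 101 → c = 011001, weight = 3.
  m = 011 → c = 111001, weight = 4.
  m = 111 → c = 110000, weight = 2.
Tally weights:
  weight 0: 1 codewords.
  weight 1: 2 codewords.
  weight 2: 2 codewords.
  weight 3: 2 codewords.
  weight 4: 1 codewords.
Minimum distance d = smallest w > 0 with A_w > 0 = 1.
Sanity: Σ A_w = 8 = 2^3 = 8 ✓.


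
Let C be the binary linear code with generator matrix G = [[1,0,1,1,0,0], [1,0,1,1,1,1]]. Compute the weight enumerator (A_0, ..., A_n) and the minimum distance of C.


Weight distribution: A_0 = 1, A_2 = 1, A_3 = 1, A_5 = 1. Minimum distance d = 2.

Enumerate all 2^2 = 4 messages m ∈ F_2^2.
For each, compute codeword c = mG in F_2^6, then tally its weight.
  m = 00 → c = 000000, weight = 0.
  m = 10 → c = 101100, weight = 3.
  m = 01 → c = 101111, weight = 5.
  m = 11 → c = 000011, weight = 2.
Tally weights:
  weight 0: 1 codewords.
  weight 2: 1 codewords.
  weight 3: 1 codewords.
  weight 5: 1 codewords.
Minimum distance d = smallest w > 0 with A_w > 0 = 2.
Sanity: Σ A_w = 4 = 2^2 = 4 ✓.


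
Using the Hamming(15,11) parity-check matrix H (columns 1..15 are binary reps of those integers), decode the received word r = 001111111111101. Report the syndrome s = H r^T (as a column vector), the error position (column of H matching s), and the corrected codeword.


s = (1, 1, 0, 1)^T, error position = 13, corrected codeword c = 001111111111001

Compute s = H r^T mod 2 one row at a time:
  s_1 = 1 + 1 + 1 + 1 + 1 + 1 + 0 + 1 = 7 ≡ 1 (mod 2).
  s_2 = 1 + 1 + 1 + 1 + 1 + 1 + 0 + 1 = 7 ≡ 1 (mod 2).
  s_3 = 0 + 1 + 1 + 1 + 1 + 1 + 0 + 1 = 6 ≡ 0 (mod 2).
  s_4 = 0 + 1 + 1 + 1 + 1 + 1 + 1 + 1 = 7 ≡ 1 (mod 2).
s = (1, 1, 0, 1)^T — this equals column 13 of H (binary 1101), so error is at position 13.
Correct: flip bit 13 of r = 001111111111101 to get c = 001111111111001.


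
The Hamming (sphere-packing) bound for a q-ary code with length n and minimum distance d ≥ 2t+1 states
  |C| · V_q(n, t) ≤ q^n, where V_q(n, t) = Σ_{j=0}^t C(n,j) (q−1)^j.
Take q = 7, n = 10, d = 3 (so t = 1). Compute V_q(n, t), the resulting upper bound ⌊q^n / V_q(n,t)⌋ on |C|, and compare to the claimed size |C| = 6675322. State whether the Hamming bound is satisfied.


V_q(n, t) = 61, q^n = 282475249, Hamming bound = 4630741, |C| = 6675322 > bound (violated).

Step 1: Compute V_q(n, t) = Σ_{j=0}^1 C(n, j) (q−1)^j.
  j = 0: C(10,0)·(6)^0 = 1·1 = 1.
  j = 1: C(10,1)·(6)^1 = 10·6 = 60.
  V_q(n, t) = 1 + 60 = 61.
Step 2: q^n = 7^10 = 282475249.
Step 3: Hamming bound ⌊q^n / V_q(n,t)⌋ = ⌊282475249/61⌋ = 4630741.
Step 4: Compare |C| = 6675322 to 4630741: violated.
The claimed |C| lies above the Hamming bound, so no 7-ary code of length 10 with d ≥ 3 can have 6675322 codewords.


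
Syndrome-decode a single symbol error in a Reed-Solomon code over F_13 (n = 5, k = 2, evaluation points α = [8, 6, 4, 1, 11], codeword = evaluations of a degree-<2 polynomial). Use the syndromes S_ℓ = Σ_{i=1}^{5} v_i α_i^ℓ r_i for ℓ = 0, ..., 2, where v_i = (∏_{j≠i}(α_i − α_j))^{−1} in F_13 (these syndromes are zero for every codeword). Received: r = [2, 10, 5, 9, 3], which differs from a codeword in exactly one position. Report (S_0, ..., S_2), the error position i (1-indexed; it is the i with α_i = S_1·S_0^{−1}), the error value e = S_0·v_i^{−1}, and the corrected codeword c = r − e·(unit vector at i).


S = (7, 7, 7), error at position 4, error magnitude e = 5, c = [2, 10, 5, 4, 3].

Step 1: column multipliers v_i = (∏_{j≠i}(α_i − α_j))^{−1} mod 13.
  i = 1 (α = 8): (8−6)(8−4)(8−1)(8−11) = 2·4·7·(−3) = −168 ≡ 1, so v_1 = 1^{−1} = 1 (mod 13).
  i = 2 (α = 6): (6−8)(6−4)(6−1)(6−11) = (−2)·2·5·(−5) = 100 ≡ 9, so v_2 = 9^{−1} = 3 (mod 13).
  i = 3 (α = 4): (4−8)(4−6)(4−1)(4−11) = (−4)·(−2)·3·(−7) = −168 ≡ 1, so v_3 = 1^{−1} = 1 (mod 13).
  i = 4 (α = 1): (1−8)(1−6)(1−4)(1−11) = (−7)·(−5)·(−3)·(−10) = 1050 ≡ 10, so v_4 = 10^{−1} = 4 (mod 13).
  i = 5 (α = 11): (11−8)(11−6)(11−4)(11−1) = 3·5·7·10 = 1050 ≡ 10, so v_5 = 10^{−1} = 4 (mod 13).
  v = [1, 3, 1, 4, 4].
Step 2: syndromes of r = [2, 10, 5, 9, 3] (all sums mod 13).
  S_0 = Σ v_i r_i = 1·2 + 3·10 + 1·5 + 4·9 + 4·3 = 85 ≡ 7.
  S_1 = Σ v_i α_i r_i = 1·8·2 + 3·6·10 + 1·4·5 + 4·1·9 + 4·11·3 = 384 ≡ 7.
  α_i^2 mod 13 = [12, 10, 3, 1, 4].
  S_2 = Σ v_i α_i^2 r_i = 1·12·2 + 3·10·10 + 1·3·5 + 4·1·9 + 4·4·3 = 423 ≡ 7.
  S = (7, 7, 7) ≠ 0, so r is not a codeword (an error is present).
Step 3: locate the error. For a single error e at position i, S_ℓ = v_i·e·α_i^ℓ, so α_err = S_1/S_0.
  S_0^{−1} = 7^{−1} = 2 (mod 13), so α_err = 7·2 = 14 ≡ 1 = α_4. Error position i = 4.
  Consistency check: S_2/S_1 = 7·2 = 14 ≡ 1 = α_err ✓ (single-error assumption holds).
Step 4: error magnitude e = S_0/v_4 = S_0·∏_{j≠4}(α_4 − α_j) = 7·10 = 70 ≡ 5 (mod 13).
Step 5: correct position 4: c_4 = r_4 − e = 9 − 5 ≡ 4 (mod 13). Hence c = [2, 10, 5, 4, 3].
  Check: interpolating c through the α_i gives m(x) = 8 + 9·x (degree < 2) with m(α_i) = c_i for every i, so c is indeed a codeword.


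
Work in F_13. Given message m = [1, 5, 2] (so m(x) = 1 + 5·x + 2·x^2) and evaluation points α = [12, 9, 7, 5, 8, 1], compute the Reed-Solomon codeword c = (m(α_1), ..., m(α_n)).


c = [11, 0, 4, 11, 0, 8]

Message polynomial: m(x) = 1 + 5·x + 2·x^2 (mod 13).
For each evaluation point α_i, compute m(α_i) mod 13:
  α_1 = 12: Horner steps 2 → 3 → 11, so m(12) = 11.
  α_2 = 9: Horner steps 2 → 10 → 0, so m(9) = 0.
  α_3 = 7: Horner steps 2 → 6 → 4, so m(7) = 4.
  α_4 = 5: Horner steps 2 → 2 → 11, so m(5) = 11.
  α_5 = 8: Horner steps 2 → 8 → 0, so m(8) = 0.
  α_6 = 1: Horner steps 2 → 7 → 8, so m(1) = 8.
Codeword c = [11, 0, 4, 11, 0, 8] ∈ F_13^6.


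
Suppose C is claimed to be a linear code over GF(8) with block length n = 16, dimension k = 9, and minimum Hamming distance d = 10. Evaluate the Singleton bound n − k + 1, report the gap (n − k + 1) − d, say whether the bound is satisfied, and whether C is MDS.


Singleton RHS = n − k + 1 = 8, slack = -2, bound violated (no such code; not MDS).

Singleton bound: d ≤ n − k + 1.
Here n = 16, k = 9, so n − k + 1 = 8.
Given d = 10, check d ≤ 8: NO.
Slack = (n − k + 1) − d = -2.
The slack is negative: d = 10 exceeds n − k + 1 = 8 by 2, so the Singleton bound is violated and no linear [16, 9, 10]_8 code can exist. In particular it is not MDS (MDS requires d = n − k + 1 exactly).
Description: the claimed parameters are [16, 9, 10]_8; such a code would be impossible (violates the Singleton bound).


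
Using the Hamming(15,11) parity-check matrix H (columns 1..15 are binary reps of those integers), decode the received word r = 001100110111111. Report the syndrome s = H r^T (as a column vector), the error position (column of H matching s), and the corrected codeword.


s = (1, 0, 0, 1)^T, error position = 9, corrected codeword c = 001100111111111

Compute s = H r^T mod 2 one row at a time:
  s_1 = 1 + 0 + 1 + 1 + 1 + 1 + 1 + 1 = 7 ≡ 1 (mod 2).
  s_2 = 1 + 0 + 0 + 1 + 1 + 1 + 1 + 1 = 6 ≡ 0 (mod 2).
  s_3 = 0 + 1 + 0 + 1 + 1 + 1 + 1 + 1 = 6 ≡ 0 (mod 2).
  s_4 = 0 + 1 + 0 + 1 + 0 + 1 + 1 + 1 = 5 ≡ 1 (mod 2).
s = (1, 0, 0, 1)^T — this equals column 9 of H (binary 1001), so error is at position 9.
Correct: flip bit 9 of r = 001100110111111 to get c = 001100111111111.


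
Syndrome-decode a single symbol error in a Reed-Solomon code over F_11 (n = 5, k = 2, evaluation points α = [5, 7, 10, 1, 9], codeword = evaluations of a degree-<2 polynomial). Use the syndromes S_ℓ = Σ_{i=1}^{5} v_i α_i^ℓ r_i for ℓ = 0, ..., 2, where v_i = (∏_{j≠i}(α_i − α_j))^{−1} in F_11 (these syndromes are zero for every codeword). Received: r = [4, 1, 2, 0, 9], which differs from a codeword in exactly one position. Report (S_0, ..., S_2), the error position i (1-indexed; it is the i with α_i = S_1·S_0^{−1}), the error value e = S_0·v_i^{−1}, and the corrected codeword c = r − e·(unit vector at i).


S = (1, 1, 1), error at position 4, error magnitude e = 1, c = [4, 1, 2, 10, 9].

Step 1: column multipliers v_i = (∏_{j≠i}(α_i − α_j))^{−1} mod 11.
  i = 1 (α = 5): (5−7)(5−10)(5−1)(5−9) = (−2)·(−5)·4·(−4) = −160 ≡ 5, so v_1 = 5^{−1} = 9 (mod 11).
  i = 2 (α = 7): (7−5)(7−10)(7−1)(7−9) = 2·(−3)·6·(−2) = 72 ≡ 6, so v_2 = 6^{−1} = 2 (mod 11).
  i = 3 (α = 10): (10−5)(10−7)(10−1)(10−9) = 5·3·9·1 = 135 ≡ 3, so v_3 = 3^{−1} = 4 (mod 11).
  i = 4 (α = 1): (1−5)(1−7)(1−10)(1−9) = (−4)·(−6)·(−9)·(−8) = 1728 ≡ 1, so v_4 = 1^{−1} = 1 (mod 11).
  i = 5 (α = 9): (9−5)(9−7)(9−10)(9−1) = 4·2·(−1)·8 = −64 ≡ 2, so v_5 = 2^{−1} = 6 (mod 11).
  v = [9, 2, 4, 1, 6].
Step 2: syndromes of r = [4, 1, 2, 0, 9] (all sums mod 11).
  S_0 = Σ v_i r_i = 9·4 + 2·1 + 4·2 + 1·0 + 6·9 = 100 ≡ 1.
  S_1 = Σ v_i α_i r_i = 9·5·4 + 2·7·1 + 4·10·2 + 1·1·0 + 6·9·9 = 760 ≡ 1.
  α_i^2 mod 11 = [3, 5, 1, 1, 4].
  S_2 = Σ v_i α_i^2 r_i = 9·3·4 + 2·5·1 + 4·1·2 + 1·1·0 + 6·4·9 = 342 ≡ 1.
  S = (1, 1, 1) ≠ 0, so r is not a codeword (an error is present).
Step 3: locate the error. For a single error e at position i, S_ℓ = v_i·e·α_i^ℓ, so α_err = S_1/S_0.
  S_0^{−1} = 1^{−1} = 1 (mod 11), so α_err = 1·1 = 1 ≡ 1 = α_4. Error position i = 4.
  Consistency check: S_2/S_1 = 1·1 = 1 ≡ 1 = α_err ✓ (single-error assumption holds).
Step 4: error magnitude e = S_0/v_4 = S_0·∏_{j≠4}(α_4 − α_j) = 1·1 = 1 ≡ 1 (mod 11).
Step 5: correct position 4: c_4 = r_4 − e = 0 − 1 ≡ 10 (mod 11). Hence c = [4, 1, 2, 10, 9].
  Check: interpolating c through the α_i gives m(x) = 6 + 4·x (degree < 2) with m(α_i) = c_i for every i, so c is indeed a codeword.


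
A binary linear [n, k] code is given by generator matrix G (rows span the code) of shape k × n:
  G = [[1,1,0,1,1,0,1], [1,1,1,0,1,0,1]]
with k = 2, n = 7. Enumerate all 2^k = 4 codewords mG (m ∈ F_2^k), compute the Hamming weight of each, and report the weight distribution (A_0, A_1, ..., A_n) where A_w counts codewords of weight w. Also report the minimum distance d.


Weight distribution: A_0 = 1, A_2 = 1, A_5 = 2. Minimum distance d = 2.

Enumerate all 2^2 = 4 messages m ∈ F_2^2.
For each, compute codeword c = mG in F_2^7, then tally its weight.
  m = 00 → c = 0000000, weight = 0.
  m = 10 → c = 1101101, weight = 5.
  m = 01 → c = 1110101, weight = 5.
  m = 11 → c = 0011000, weight = 2.
Tally weights:
  weight 0: 1 codewords.
  weight 2: 1 codewords.
  weight 5: 2 codewords.
Minimum distance d = smallest w > 0 with A_w > 0 = 2.
Sanity: Σ A_w = 4 = 2^2 = 4 ✓.


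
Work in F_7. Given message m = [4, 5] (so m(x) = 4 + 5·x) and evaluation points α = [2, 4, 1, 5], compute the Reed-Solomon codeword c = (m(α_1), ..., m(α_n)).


c = [0, 3, 2, 1]

Message polynomial: m(x) = 4 + 5·x (mod 7).
For each evaluation point α_i, compute m(α_i) mod 7:
  α_1 = 2: Horner steps 5 → 0, so m(2) = 0.
  α_2 = 4: Horner steps 5 → 3, so m(4) = 3.
  α_3 = 1: Horner steps 5 → 2, so m(1) = 2.
  α_4 = 5: Horner steps 5 → 1, so m(5) = 1.
Codeword c = [0, 3, 2, 1] ∈ F_7^4.


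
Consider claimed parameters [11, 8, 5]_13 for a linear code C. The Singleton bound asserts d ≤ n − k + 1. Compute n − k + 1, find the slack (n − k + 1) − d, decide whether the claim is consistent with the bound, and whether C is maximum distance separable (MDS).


Singleton RHS = n − k + 1 = 4, slack = -1, bound violated (no such code; not MDS).

Singleton bound: d ≤ n − k + 1.
Here n = 11, k = 8, so n − k + 1 = 4.
Given d = 5, check d ≤ 4: NO.
Slack = (n − k + 1) − d = -1.
The slack is negative: d = 5 exceeds n − k + 1 = 4 by 1, so the Singleton bound is violated and no linear [11, 8, 5]_13 code can exist. In particular it is not MDS (MDS requires d = n − k + 1 exactly).
Description: the claimed parameters are [11, 8, 5]_13; such a code would be impossible (violates the Singleton bound).


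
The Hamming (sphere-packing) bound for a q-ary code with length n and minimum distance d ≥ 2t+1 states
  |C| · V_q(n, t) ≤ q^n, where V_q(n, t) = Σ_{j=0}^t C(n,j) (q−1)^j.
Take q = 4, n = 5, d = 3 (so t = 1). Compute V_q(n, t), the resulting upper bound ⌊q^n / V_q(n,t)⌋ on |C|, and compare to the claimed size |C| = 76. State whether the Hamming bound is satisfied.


V_q(n, t) = 16, q^n = 1024, Hamming bound = 64, |C| = 76 > bound (violated).

Step 1: Compute V_q(n, t) = Σ_{j=0}^1 C(n, j) (q−1)^j.
  j = 0: C(5,0)·(3)^0 = 1·1 = 1.
  j = 1: C(5,1)·(3)^1 = 5·3 = 15.
  V_q(n, t) = 1 + 15 = 16.
Step 2: q^n = 4^5 = 1024.
Step 3: Hamming bound ⌊q^n / V_q(n,t)⌋ = ⌊1024/16⌋ = 64.
Step 4: Compare |C| = 76 to 64: violated.
The claimed |C| lies above the Hamming bound, so no 4-ary code of length 5 with d ≥ 3 can have 76 codewords.


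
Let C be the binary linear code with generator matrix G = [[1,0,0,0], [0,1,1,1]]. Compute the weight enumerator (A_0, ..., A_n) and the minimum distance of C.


Weight distribution: A_0 = 1, A_1 = 1, A_3 = 1, A_4 = 1. Minimum distance d = 1.

Enumerate all 2^2 = 4 messages m ∈ F_2^2.
For each, compute codeword c = mG in F_2^4, then tally its weight.
  m = 00 → c = 0000, weight = 0.
  m = 10 → c = 1000, weight = 1.
  m = 01 → c = 0111, weight = 3.
  m = 11 → c = 1111, weight = 4.
Tally weights:
  weight 0: 1 codewords.
  weight 1: 1 codewords.
  weight 3: 1 codewords.
  weight 4: 1 codewords.
Minimum distance d = smallest w > 0 with A_w > 0 = 1.
Sanity: Σ A_w = 4 = 2^2 = 4 ✓.


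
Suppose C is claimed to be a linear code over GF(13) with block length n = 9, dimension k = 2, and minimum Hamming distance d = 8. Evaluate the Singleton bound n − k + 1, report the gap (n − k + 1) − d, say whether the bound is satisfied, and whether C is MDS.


Singleton RHS = n − k + 1 = 8, slack = 0, bound satisfied, MDS.

Singleton bound: d ≤ n − k + 1.
Here n = 9, k = 2, so n − k + 1 = 8.
Given d = 8, check d ≤ 8: YES.
Slack = (n − k + 1) − d = 0.
The code is MDS (slack = 0).
Description: the claimed parameters are [9, 2, 8]_13; such a code would be MDS (meets Singleton bound).


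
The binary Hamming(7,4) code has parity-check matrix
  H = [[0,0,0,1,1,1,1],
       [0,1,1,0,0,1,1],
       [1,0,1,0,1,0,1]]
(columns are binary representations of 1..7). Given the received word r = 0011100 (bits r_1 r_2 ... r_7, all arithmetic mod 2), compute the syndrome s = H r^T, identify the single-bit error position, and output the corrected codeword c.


s = (0, 1, 0)^T, error position = 2, corrected codeword c = 0111100

Compute s = H r^T mod 2 one row at a time:
  s_1 = 1 + 1 + 0 + 0 = 2 ≡ 0 (mod 2).
  s_2 = 0 + 1 + 0 + 0 = 1 ≡ 1 (mod 2).
  s_3 = 0 + 1 + 1 + 0 = 2 ≡ 0 (mod 2).
s = (0, 1, 0)^T — this equals column 2 of H (binary 010), so error is at position 2.
Correct: flip bit 2 of r = 0011100 to get c = 0111100.


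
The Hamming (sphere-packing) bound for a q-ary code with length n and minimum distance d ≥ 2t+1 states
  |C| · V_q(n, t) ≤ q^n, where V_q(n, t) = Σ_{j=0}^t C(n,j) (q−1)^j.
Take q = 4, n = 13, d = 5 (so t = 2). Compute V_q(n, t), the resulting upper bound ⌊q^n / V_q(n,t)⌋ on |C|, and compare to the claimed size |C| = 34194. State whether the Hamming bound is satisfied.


V_q(n, t) = 742, q^n = 67108864, Hamming bound = 90443, |C| = 34194 ≤ bound (satisfied).

Step 1: Compute V_q(n, t) = Σ_{j=0}^2 C(n, j) (q−1)^j.
  j = 0: C(13,0)·(3)^0 = 1·1 = 1.
  j = 1: C(13,1)·(3)^1 = 13·3 = 39.
  j = 2: C(13,2)·(3)^2 = 78·9 = 702.
  V_q(n, t) = 1 + 39 + 702 = 742.
Step 2: q^n = 4^13 = 67108864.
Step 3: Hamming bound ⌊q^n / V_q(n,t)⌋ = ⌊67108864/742⌋ = 90443.
Step 4: Compare |C| = 34194 to 90443: satisfied.
The claimed |C| lies below the Hamming bound.


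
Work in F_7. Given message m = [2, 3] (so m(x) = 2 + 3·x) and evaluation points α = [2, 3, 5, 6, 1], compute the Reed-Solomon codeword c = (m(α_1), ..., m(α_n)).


c = [1, 4, 3, 6, 5]

Message polynomial: m(x) = 2 + 3·x (mod 7).
For each evaluation point α_i, compute m(α_i) mod 7:
  α_1 = 2: Horner steps 3 → 1, so m(2) = 1.
  α_2 = 3: Horner steps 3 → 4, so m(3) = 4.
  α_3 = 5: Horner steps 3 → 3, so m(5) = 3.
  α_4 = 6: Horner steps 3 → 6, so m(6) = 6.
  α_5 = 1: Horner steps 3 → 5, so m(1) = 5.
Codeword c = [1, 4, 3, 6, 5] ∈ F_7^5.


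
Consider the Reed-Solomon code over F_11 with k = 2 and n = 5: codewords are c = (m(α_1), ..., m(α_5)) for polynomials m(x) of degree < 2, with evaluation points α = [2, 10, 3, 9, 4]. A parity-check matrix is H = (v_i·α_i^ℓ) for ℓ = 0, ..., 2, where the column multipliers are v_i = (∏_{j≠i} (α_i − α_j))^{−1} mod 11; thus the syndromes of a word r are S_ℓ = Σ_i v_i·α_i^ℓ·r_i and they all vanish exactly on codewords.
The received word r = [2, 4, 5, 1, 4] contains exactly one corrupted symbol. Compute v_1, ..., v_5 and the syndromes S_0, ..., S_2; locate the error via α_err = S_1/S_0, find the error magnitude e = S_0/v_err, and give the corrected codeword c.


S = (8, 10, 7), error at position 5, error magnitude e = 7, c = [2, 4, 5, 1, 8].

Step 1: column multipliers v_i = (∏_{j≠i}(α_i − α_j))^{−1} mod 11.
  i = 1 (α = 2): (2−10)(2−3)(2−9)(2−4) = (−8)·(−1)·(−7)·(−2) = 112 ≡ 2, so v_1 = 2^{−1} = 6 (mod 11).
  i = 2 (α = 10): (10−2)(10−3)(10−9)(10−4) = 8·7·1·6 = 336 ≡ 6, so v_2 = 6^{−1} = 2 (mod 11).
  i = 3 (α = 3): (3−2)(3−10)(3−9)(3−4) = 1·(−7)·(−6)·(−1) = −42 ≡ 2, so v_3 = 2^{−1} = 6 (mod 11).
  i = 4 (α = 9): (9−2)(9−10)(9−3)(9−4) = 7·(−1)·6·5 = −210 ≡ 10, so v_4 = 10^{−1} = 10 (mod 11).
  i = 5 (α = 4): (4−2)(4−10)(4−3)(4−9) = 2·(−6)·1·(−5) = 60 ≡ 5, so v_5 = 5^{−1} = 9 (mod 11).
  v = [6, 2, 6, 10, 9].
Step 2: syndromes of r = [2, 4, 5, 1, 4] (all sums mod 11).
  S_0 = Σ v_i r_i = 6·2 + 2·4 + 6·5 + 10·1 + 9·4 = 96 ≡ 8.
  S_1 = Σ v_i α_i r_i = 6·2·2 + 2·10·4 + 6·3·5 + 10·9·1 + 9·4·4 = 428 ≡ 10.
  α_i^2 mod 11 = [4, 1, 9, 4, 5].
  S_2 = Σ v_i α_i^2 r_i = 6·4·2 + 2·1·4 + 6·9·5 + 10·4·1 + 9·5·4 = 546 ≡ 7.
  S = (8, 10, 7) ≠ 0, so r is not a codeword (an error is present).
Step 3: locate the error. For a single error e at position i, S_ℓ = v_i·e·α_i^ℓ, so α_err = S_1/S_0.
  S_0^{−1} = 8^{−1} = 7 (mod 11), so α_err = 10·7 = 70 ≡ 4 = α_5. Error position i = 5.
  Consistency check: S_2/S_1 = 7·10 = 70 ≡ 4 = α_err ✓ (single-error assumption holds).
Step 4: error magnitude e = S_0/v_5 = S_0·∏_{j≠5}(α_5 − α_j) = 8·5 = 40 ≡ 7 (mod 11).
Step 5: correct position 5: c_5 = r_5 − e = 4 − 7 ≡ 8 (mod 11). Hence c = [2, 4, 5, 1, 8].
  Check: interpolating c through the α_i gives m(x) = 7 + 3·x (degree < 2) with m(α_i) = c_i for every i, so c is indeed a codeword.
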